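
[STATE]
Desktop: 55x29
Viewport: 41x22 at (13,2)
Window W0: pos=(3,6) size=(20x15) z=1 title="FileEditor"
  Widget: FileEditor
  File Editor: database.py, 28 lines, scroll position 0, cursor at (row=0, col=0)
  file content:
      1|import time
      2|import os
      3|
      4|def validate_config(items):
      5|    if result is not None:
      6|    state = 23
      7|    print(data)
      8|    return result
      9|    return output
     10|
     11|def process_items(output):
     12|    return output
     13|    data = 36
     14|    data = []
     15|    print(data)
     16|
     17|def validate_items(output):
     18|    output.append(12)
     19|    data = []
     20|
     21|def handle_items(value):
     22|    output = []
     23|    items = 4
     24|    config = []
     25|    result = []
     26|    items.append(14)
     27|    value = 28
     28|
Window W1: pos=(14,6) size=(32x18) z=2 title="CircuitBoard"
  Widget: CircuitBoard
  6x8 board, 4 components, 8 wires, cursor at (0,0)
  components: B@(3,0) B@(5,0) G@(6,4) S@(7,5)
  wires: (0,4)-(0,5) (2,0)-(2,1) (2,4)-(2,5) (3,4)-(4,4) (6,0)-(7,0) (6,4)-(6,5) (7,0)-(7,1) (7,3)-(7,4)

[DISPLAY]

                                         
                                         
                                         
                                         
━┏━━━━━━━━━━━━━━━━━━━━━━━━━━━━━━┓        
o┃ CircuitBoard                 ┃        
─┠──────────────────────────────┨        
m┃   0 1 2 3 4 5                ┃        
 ┃0  [.]              · ─ ·     ┃        
 ┃                              ┃        
a┃1                             ┃        
s┃                              ┃        
 ┃2   · ─ ·           · ─ ·     ┃        
(┃                              ┃        
n┃3   B               ·         ┃        
n┃                    │         ┃        
 ┃4                   ·         ┃        
s┃                              ┃        
━┃5   B                         ┃        
 ┃                              ┃        
 ┃6   ·               G ─ ·     ┃        
 ┗━━━━━━━━━━━━━━━━━━━━━━━━━━━━━━┛        


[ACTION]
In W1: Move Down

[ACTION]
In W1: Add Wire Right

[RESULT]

                                         
                                         
                                         
                                         
━┏━━━━━━━━━━━━━━━━━━━━━━━━━━━━━━┓        
o┃ CircuitBoard                 ┃        
─┠──────────────────────────────┨        
m┃   0 1 2 3 4 5                ┃        
 ┃0                   · ─ ·     ┃        
 ┃                              ┃        
a┃1  [.]─ ·                     ┃        
s┃                              ┃        
 ┃2   · ─ ·           · ─ ·     ┃        
(┃                              ┃        
n┃3   B               ·         ┃        
n┃                    │         ┃        
 ┃4                   ·         ┃        
s┃                              ┃        
━┃5   B                         ┃        
 ┃                              ┃        
 ┃6   ·               G ─ ·     ┃        
 ┗━━━━━━━━━━━━━━━━━━━━━━━━━━━━━━┛        


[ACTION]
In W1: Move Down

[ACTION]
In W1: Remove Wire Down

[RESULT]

                                         
                                         
                                         
                                         
━┏━━━━━━━━━━━━━━━━━━━━━━━━━━━━━━┓        
o┃ CircuitBoard                 ┃        
─┠──────────────────────────────┨        
m┃   0 1 2 3 4 5                ┃        
 ┃0                   · ─ ·     ┃        
 ┃                              ┃        
a┃1   · ─ ·                     ┃        
s┃                              ┃        
 ┃2  [.]─ ·           · ─ ·     ┃        
(┃                              ┃        
n┃3   B               ·         ┃        
n┃                    │         ┃        
 ┃4                   ·         ┃        
s┃                              ┃        
━┃5   B                         ┃        
 ┃                              ┃        
 ┃6   ·               G ─ ·     ┃        
 ┗━━━━━━━━━━━━━━━━━━━━━━━━━━━━━━┛        


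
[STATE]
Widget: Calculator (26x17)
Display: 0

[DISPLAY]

                         0
┌───┬───┬───┬───┐         
│ 7 │ 8 │ 9 │ ÷ │         
├───┼───┼───┼───┤         
│ 4 │ 5 │ 6 │ × │         
├───┼───┼───┼───┤         
│ 1 │ 2 │ 3 │ - │         
├───┼───┼───┼───┤         
│ 0 │ . │ = │ + │         
├───┼───┼───┼───┤         
│ C │ MC│ MR│ M+│         
└───┴───┴───┴───┘         
                          
                          
                          
                          
                          


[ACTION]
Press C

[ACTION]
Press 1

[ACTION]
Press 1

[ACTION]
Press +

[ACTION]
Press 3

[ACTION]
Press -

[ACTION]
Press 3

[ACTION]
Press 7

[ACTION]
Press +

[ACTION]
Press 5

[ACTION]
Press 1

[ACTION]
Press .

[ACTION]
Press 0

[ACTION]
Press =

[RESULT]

                        28
┌───┬───┬───┬───┐         
│ 7 │ 8 │ 9 │ ÷ │         
├───┼───┼───┼───┤         
│ 4 │ 5 │ 6 │ × │         
├───┼───┼───┼───┤         
│ 1 │ 2 │ 3 │ - │         
├───┼───┼───┼───┤         
│ 0 │ . │ = │ + │         
├───┼───┼───┼───┤         
│ C │ MC│ MR│ M+│         
└───┴───┴───┴───┘         
                          
                          
                          
                          
                          


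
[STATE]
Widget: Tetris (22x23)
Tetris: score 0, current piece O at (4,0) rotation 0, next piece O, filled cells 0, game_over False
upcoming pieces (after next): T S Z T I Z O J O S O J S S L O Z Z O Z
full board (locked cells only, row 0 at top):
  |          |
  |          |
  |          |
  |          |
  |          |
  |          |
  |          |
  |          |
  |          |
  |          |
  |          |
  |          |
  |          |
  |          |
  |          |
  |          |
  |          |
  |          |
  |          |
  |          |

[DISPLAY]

    ▓▓    │Next:      
    ▓▓    │▓▓         
          │▓▓         
          │           
          │           
          │           
          │Score:     
          │0          
          │           
          │           
          │           
          │           
          │           
          │           
          │           
          │           
          │           
          │           
          │           
          │           
          │           
          │           
          │           


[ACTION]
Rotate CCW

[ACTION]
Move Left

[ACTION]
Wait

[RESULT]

          │Next:      
   ▓▓     │▓▓         
   ▓▓     │▓▓         
          │           
          │           
          │           
          │Score:     
          │0          
          │           
          │           
          │           
          │           
          │           
          │           
          │           
          │           
          │           
          │           
          │           
          │           
          │           
          │           
          │           


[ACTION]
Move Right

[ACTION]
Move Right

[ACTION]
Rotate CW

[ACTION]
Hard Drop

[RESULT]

    ▓▓    │Next:      
    ▓▓    │ ▒         
          │▒▒▒        
          │           
          │           
          │           
          │Score:     
          │0          
          │           
          │           
          │           
          │           
          │           
          │           
          │           
          │           
          │           
          │           
     ▓▓   │           
     ▓▓   │           
          │           
          │           
          │           


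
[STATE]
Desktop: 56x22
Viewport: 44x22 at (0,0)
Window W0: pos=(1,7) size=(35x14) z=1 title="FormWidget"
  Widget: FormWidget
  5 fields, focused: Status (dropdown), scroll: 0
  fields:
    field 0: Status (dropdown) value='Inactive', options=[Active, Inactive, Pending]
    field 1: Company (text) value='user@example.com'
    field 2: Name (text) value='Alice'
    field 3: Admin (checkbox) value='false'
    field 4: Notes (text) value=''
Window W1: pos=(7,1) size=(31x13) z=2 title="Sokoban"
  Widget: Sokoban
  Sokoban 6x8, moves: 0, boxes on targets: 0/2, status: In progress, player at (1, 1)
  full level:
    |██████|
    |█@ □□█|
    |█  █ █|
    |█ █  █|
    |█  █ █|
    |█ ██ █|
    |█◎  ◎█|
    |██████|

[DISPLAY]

                                            
       ┏━━━━━━━━━━━━━━━━━━━━━━━━━━━━━┓      
       ┃ Sokoban                     ┃      
       ┠─────────────────────────────┨      
       ┃██████                       ┃      
       ┃█@ □□█                       ┃      
       ┃█  █ █                       ┃      
 ┏━━━━━┃█ █  █                       ┃      
 ┃ Form┃█  █ █                       ┃      
 ┠─────┃█ ██ █                       ┃      
 ┃> Sta┃█◎  ◎█                       ┃      
 ┃  Com┃██████                       ┃      
 ┃  Nam┃Moves: 0  0/2                ┃      
 ┃  Adm┗━━━━━━━━━━━━━━━━━━━━━━━━━━━━━┛      
 ┃  Notes:      [                 ]┃        
 ┃                                 ┃        
 ┃                                 ┃        
 ┃                                 ┃        
 ┃                                 ┃        
 ┃                                 ┃        
 ┗━━━━━━━━━━━━━━━━━━━━━━━━━━━━━━━━━┛        
                                            


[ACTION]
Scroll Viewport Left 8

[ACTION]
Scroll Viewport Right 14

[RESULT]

                                            
━━━━━━━━━━━━━━━━━━━━━━━━━┓                  
oban                     ┃                  
─────────────────────────┨                  
██                       ┃                  
□█                       ┃                  
 █                       ┃                  
 █                       ┃                  
 █                       ┃                  
 █                       ┃                  
◎█                       ┃                  
██                       ┃                  
s: 0  0/2                ┃                  
━━━━━━━━━━━━━━━━━━━━━━━━━┛                  
    [                 ]┃                    
                       ┃                    
                       ┃                    
                       ┃                    
                       ┃                    
                       ┃                    
━━━━━━━━━━━━━━━━━━━━━━━┛                    
                                            


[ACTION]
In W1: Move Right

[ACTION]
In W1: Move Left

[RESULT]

                                            
━━━━━━━━━━━━━━━━━━━━━━━━━┓                  
oban                     ┃                  
─────────────────────────┨                  
██                       ┃                  
□█                       ┃                  
 █                       ┃                  
 █                       ┃                  
 █                       ┃                  
 █                       ┃                  
◎█                       ┃                  
██                       ┃                  
s: 2  0/2                ┃                  
━━━━━━━━━━━━━━━━━━━━━━━━━┛                  
    [                 ]┃                    
                       ┃                    
                       ┃                    
                       ┃                    
                       ┃                    
                       ┃                    
━━━━━━━━━━━━━━━━━━━━━━━┛                    
                                            


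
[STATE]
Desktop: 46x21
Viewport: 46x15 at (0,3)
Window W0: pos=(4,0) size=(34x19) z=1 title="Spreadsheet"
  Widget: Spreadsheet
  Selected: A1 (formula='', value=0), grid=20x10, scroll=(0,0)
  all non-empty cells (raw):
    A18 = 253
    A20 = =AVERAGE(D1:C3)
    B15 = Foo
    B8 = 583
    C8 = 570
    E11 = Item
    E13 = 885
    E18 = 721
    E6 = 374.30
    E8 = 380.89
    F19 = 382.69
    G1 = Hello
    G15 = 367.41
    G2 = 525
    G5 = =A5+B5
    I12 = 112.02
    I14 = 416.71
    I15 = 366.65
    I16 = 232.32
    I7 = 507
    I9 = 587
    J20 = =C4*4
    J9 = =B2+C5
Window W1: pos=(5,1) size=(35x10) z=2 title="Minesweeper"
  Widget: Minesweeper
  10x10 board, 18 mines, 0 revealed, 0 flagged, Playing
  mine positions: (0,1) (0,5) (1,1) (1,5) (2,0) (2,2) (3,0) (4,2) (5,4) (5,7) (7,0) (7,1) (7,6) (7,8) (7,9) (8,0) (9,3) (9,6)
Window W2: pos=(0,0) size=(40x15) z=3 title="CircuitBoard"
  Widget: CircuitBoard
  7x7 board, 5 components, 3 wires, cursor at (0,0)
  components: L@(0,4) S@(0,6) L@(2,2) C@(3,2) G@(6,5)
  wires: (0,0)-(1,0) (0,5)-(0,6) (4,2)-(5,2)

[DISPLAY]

┃   0 1 2 3 4 5 6                      ┃      
┃0  [.]              L   · ─ S         ┃      
┃    │                                 ┃      
┃1   ·                                 ┃      
┃                                      ┃      
┃2           L                         ┃      
┃                                      ┃      
┃3           C                         ┃      
┃                                      ┃      
┃4           ·                         ┃      
┃            │                         ┃      
┗━━━━━━━━━━━━━━━━━━━━━━━━━━━━━━━━━━━━━━┛      
    ┃ 10        0       0       0    ┃        
    ┃ 11        0       0       0    ┃        
    ┃ 12        0       0       0    ┃        


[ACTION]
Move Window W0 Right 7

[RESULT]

┃   0 1 2 3 4 5 6                      ┃    ┃ 
┃0  [.]              L   · ─ S         ┃   D┃ 
┃    │                                 ┃----┃ 
┃1   ·                                 ┃    ┃ 
┃                                      ┃    ┃ 
┃2           L                         ┃    ┃ 
┃                                      ┃    ┃ 
┃3           C                         ┃    ┃ 
┃                                      ┃    ┃ 
┃4           ·                         ┃    ┃ 
┃            │                         ┃    ┃ 
┗━━━━━━━━━━━━━━━━━━━━━━━━━━━━━━━━━━━━━━┛    ┃ 
           ┃ 10        0       0       0    ┃ 
           ┃ 11        0       0       0    ┃ 
           ┃ 12        0       0       0    ┃ 


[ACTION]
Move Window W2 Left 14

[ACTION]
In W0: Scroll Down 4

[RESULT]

┃   0 1 2 3 4 5 6                      ┃    ┃ 
┃0  [.]              L   · ─ S         ┃   D┃ 
┃    │                                 ┃----┃ 
┃1   ·                                 ┃    ┃ 
┃                                      ┃    ┃ 
┃2           L                         ┃    ┃ 
┃                                      ┃    ┃ 
┃3           C                         ┃    ┃ 
┃                                      ┃    ┃ 
┃4           ·                         ┃    ┃ 
┃            │                         ┃    ┃ 
┗━━━━━━━━━━━━━━━━━━━━━━━━━━━━━━━━━━━━━━┛    ┃ 
           ┃ 14        0       0       0    ┃ 
           ┃ 15        0Foo            0    ┃ 
           ┃ 16        0       0       0    ┃ 


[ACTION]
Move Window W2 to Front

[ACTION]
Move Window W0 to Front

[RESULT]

┃   0 1 2 3┃A1:                             ┃ 
┃0  [.]    ┃       A       B       C       D┃ 
┃    │     ┃--------------------------------┃ 
┃1   ·     ┃  5        0       0       0    ┃ 
┃          ┃  6        0       0       0    ┃ 
┃2         ┃  7        0       0       0    ┃ 
┃          ┃  8        0     583     570    ┃ 
┃3         ┃  9        0       0       0    ┃ 
┃          ┃ 10        0       0       0    ┃ 
┃4         ┃ 11        0       0       0    ┃ 
┃          ┃ 12        0       0       0    ┃ 
┗━━━━━━━━━━┃ 13        0       0       0    ┃ 
           ┃ 14        0       0       0    ┃ 
           ┃ 15        0Foo            0    ┃ 
           ┃ 16        0       0       0    ┃ 


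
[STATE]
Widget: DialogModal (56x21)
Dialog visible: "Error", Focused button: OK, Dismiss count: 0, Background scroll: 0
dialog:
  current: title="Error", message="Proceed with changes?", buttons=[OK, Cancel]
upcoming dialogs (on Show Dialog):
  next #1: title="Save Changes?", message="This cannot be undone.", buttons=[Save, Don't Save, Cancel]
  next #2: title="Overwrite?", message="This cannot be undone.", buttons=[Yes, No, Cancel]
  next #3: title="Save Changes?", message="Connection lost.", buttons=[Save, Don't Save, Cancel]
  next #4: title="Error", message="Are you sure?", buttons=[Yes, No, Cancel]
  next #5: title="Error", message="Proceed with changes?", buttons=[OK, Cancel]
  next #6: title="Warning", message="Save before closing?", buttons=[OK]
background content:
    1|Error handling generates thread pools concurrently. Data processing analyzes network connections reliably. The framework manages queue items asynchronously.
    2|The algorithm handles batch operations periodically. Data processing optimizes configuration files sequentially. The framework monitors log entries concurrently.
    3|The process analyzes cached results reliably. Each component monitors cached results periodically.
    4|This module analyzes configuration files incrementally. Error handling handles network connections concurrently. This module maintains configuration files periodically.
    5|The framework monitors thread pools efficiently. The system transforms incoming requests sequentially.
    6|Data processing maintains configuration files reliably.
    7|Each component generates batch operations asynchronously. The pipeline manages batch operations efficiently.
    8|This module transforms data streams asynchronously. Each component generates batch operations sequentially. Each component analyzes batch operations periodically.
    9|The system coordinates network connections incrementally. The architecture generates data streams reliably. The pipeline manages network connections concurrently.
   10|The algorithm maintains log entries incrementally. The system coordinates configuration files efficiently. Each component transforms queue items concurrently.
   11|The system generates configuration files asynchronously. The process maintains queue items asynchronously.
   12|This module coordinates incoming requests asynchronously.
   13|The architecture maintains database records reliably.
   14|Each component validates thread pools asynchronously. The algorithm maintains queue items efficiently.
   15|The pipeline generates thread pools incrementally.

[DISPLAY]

Error handling generates thread pools concurrently. Data
The algorithm handles batch operations periodically. Dat
The process analyzes cached results reliably. Each compo
This module analyzes configuration files incrementally. 
The framework monitors thread pools efficiently. The sys
Data processing maintains configuration files reliably. 
Each component generates batch operations asynchronously
This module transforms data streams asynchronously. Each
The system coor┌───────────────────────┐ns incrementally
The algorithm m│         Error         │ementally. The s
The system gene│ Proceed with changes? │ asynchronously.
This module coo│     [OK]  Cancel      │s asynchronously
The architectur└───────────────────────┘rds reliably.   
Each component validates thread pools asynchronously. Th
The pipeline generates thread pools incrementally.      
                                                        
                                                        
                                                        
                                                        
                                                        
                                                        


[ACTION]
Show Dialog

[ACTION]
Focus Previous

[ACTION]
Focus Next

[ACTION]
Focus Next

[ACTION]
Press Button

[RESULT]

Error handling generates thread pools concurrently. Data
The algorithm handles batch operations periodically. Dat
The process analyzes cached results reliably. Each compo
This module analyzes configuration files incrementally. 
The framework monitors thread pools efficiently. The sys
Data processing maintains configuration files reliably. 
Each component generates batch operations asynchronously
This module transforms data streams asynchronously. Each
The system coordinates network connections incrementally
The algorithm maintains log entries incrementally. The s
The system generates configuration files asynchronously.
This module coordinates incoming requests asynchronously
The architecture maintains database records reliably.   
Each component validates thread pools asynchronously. Th
The pipeline generates thread pools incrementally.      
                                                        
                                                        
                                                        
                                                        
                                                        
                                                        


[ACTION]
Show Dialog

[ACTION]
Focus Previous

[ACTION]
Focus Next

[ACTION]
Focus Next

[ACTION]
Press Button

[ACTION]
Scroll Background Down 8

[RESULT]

The system coordinates network connections incrementally
The algorithm maintains log entries incrementally. The s
The system generates configuration files asynchronously.
This module coordinates incoming requests asynchronously
The architecture maintains database records reliably.   
Each component validates thread pools asynchronously. Th
The pipeline generates thread pools incrementally.      
                                                        
                                                        
                                                        
                                                        
                                                        
                                                        
                                                        
                                                        
                                                        
                                                        
                                                        
                                                        
                                                        
                                                        


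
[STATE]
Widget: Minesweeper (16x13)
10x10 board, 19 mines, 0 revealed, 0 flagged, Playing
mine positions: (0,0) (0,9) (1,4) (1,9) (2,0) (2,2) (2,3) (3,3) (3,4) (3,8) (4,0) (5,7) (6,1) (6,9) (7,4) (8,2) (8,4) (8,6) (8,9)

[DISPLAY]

■■■■■■■■■■      
■■■■■■■■■■      
■■■■■■■■■■      
■■■■■■■■■■      
■■■■■■■■■■      
■■■■■■■■■■      
■■■■■■■■■■      
■■■■■■■■■■      
■■■■■■■■■■      
■■■■■■■■■■      
                
                
                


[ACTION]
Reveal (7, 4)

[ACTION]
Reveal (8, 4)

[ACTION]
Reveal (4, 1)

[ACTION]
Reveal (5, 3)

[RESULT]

✹■■■■■■■■✹      
■■■■✹■■■■✹      
✹■✹✹■■■■■■      
■■■✹✹■■■✹■      
✹■■■■■■■■■      
■■■■■■■✹■■      
■✹■■■■■■■✹      
■■■■✹■■■■■      
■■✹■✹■✹■■✹      
■■■■■■■■■■      
                
                
                


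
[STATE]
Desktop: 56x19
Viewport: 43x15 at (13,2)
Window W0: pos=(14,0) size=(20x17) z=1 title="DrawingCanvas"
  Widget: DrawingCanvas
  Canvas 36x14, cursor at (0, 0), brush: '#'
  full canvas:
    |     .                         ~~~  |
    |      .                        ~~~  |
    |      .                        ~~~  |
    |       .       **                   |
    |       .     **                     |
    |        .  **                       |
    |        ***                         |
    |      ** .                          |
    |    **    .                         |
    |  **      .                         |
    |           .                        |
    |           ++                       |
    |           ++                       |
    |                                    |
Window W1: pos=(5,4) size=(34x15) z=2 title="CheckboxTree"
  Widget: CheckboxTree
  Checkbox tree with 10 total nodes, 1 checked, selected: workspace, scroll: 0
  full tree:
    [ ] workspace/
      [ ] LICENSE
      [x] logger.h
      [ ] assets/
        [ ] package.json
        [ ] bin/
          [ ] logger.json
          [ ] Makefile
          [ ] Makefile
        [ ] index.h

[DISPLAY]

 ┠──────────────────┨                      
 ┃+    .            ┃                      
━━━━━━━━━━━━━━━━━━━━━━━━━┓                 
oxTree                   ┃                 
─────────────────────────┨                 
rkspace/                 ┃                 
LICENSE                  ┃                 
logger.h                 ┃                 
assets/                  ┃                 
] package.json           ┃                 
] bin/                   ┃                 
[ ] logger.json          ┃                 
[ ] Makefile             ┃                 
[ ] Makefile             ┃                 
] index.h                ┃                 


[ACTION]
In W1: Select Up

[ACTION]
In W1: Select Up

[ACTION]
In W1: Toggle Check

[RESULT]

 ┠──────────────────┨                      
 ┃+    .            ┃                      
━━━━━━━━━━━━━━━━━━━━━━━━━┓                 
oxTree                   ┃                 
─────────────────────────┨                 
rkspace/                 ┃                 
LICENSE                  ┃                 
logger.h                 ┃                 
assets/                  ┃                 
] package.json           ┃                 
] bin/                   ┃                 
[x] logger.json          ┃                 
[x] Makefile             ┃                 
[x] Makefile             ┃                 
] index.h                ┃                 


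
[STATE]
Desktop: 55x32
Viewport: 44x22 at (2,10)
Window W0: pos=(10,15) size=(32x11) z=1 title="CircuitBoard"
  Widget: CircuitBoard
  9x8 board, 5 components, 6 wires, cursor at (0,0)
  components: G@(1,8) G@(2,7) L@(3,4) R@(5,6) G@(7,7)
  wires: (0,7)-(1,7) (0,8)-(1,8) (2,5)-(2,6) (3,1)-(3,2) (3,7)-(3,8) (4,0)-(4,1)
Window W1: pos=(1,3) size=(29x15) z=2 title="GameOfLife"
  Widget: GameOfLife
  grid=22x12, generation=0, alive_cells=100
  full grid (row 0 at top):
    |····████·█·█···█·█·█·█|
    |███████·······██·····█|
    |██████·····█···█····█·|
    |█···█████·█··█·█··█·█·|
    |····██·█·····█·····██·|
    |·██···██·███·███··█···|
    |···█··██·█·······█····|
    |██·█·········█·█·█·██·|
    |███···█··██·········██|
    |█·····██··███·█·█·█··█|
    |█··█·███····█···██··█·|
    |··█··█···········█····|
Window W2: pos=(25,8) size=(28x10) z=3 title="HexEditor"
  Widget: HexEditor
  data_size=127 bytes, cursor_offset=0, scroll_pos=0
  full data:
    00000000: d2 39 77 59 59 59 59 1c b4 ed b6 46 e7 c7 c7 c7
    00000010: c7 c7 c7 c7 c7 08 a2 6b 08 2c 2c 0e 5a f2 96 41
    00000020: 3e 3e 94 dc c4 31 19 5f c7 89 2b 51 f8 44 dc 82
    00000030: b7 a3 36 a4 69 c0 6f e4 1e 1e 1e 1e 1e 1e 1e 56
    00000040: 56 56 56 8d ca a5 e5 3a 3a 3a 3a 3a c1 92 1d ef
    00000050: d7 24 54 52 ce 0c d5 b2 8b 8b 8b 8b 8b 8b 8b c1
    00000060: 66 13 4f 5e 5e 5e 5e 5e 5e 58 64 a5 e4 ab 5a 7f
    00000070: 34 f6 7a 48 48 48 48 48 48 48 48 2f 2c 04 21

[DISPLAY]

····██·█·····█·····██· ┠────────────────────
·██···██·███·███··█··· ┃00000000  D2 39 77 5
···█··██·█·······█···· ┃00000010  c7 c7 c7 c
██·█·········█·█·█·██· ┃00000020  3e 3e 94 d
███···█··██·········██ ┃00000030  b7 a3 36 a
█·····██··███·█·█·█··█ ┃00000040  56 56 56 8
█··█·███····█···██··█· ┃00000050  d7 24 54 5
━━━━━━━━━━━━━━━━━━━━━━━┗━━━━━━━━━━━━━━━━━━━━
        ┃   0 1 2 3 4 5 6 7 8          ┃    
        ┃0  [.]                        ┃    
        ┃                              ┃    
        ┃1                             ┃    
        ┃                              ┃    
        ┃2                       · ─ · ┃    
        ┃                              ┃    
        ┗━━━━━━━━━━━━━━━━━━━━━━━━━━━━━━┛    
                                            
                                            
                                            
                                            
                                            
                                            


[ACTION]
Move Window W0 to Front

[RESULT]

····██·█·····█·····██· ┠────────────────────
·██···██·███·███··█··· ┃00000000  D2 39 77 5
···█··██·█·······█···· ┃00000010  c7 c7 c7 c
██·█·········█·█·█·██· ┃00000020  3e 3e 94 d
███···█··██·········██ ┃00000030  b7 a3 36 a
█·····██┏━━━━━━━━━━━━━━━━━━━━━━━━━━━━━━┓56 8
█··█·███┃ CircuitBoard                 ┃54 5
━━━━━━━━┠──────────────────────────────┨━━━━
        ┃   0 1 2 3 4 5 6 7 8          ┃    
        ┃0  [.]                        ┃    
        ┃                              ┃    
        ┃1                             ┃    
        ┃                              ┃    
        ┃2                       · ─ · ┃    
        ┃                              ┃    
        ┗━━━━━━━━━━━━━━━━━━━━━━━━━━━━━━┛    
                                            
                                            
                                            
                                            
                                            
                                            


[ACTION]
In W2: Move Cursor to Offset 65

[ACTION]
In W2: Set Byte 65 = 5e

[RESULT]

····██·█·····█·····██· ┠────────────────────
·██···██·███·███··█··· ┃00000000  d2 39 77 5
···█··██·█·······█···· ┃00000010  c7 c7 c7 c
██·█·········█·█·█·██· ┃00000020  3e 3e 94 d
███···█··██·········██ ┃00000030  b7 a3 36 a
█·····██┏━━━━━━━━━━━━━━━━━━━━━━━━━━━━━━┓56 8
█··█·███┃ CircuitBoard                 ┃54 5
━━━━━━━━┠──────────────────────────────┨━━━━
        ┃   0 1 2 3 4 5 6 7 8          ┃    
        ┃0  [.]                        ┃    
        ┃                              ┃    
        ┃1                             ┃    
        ┃                              ┃    
        ┃2                       · ─ · ┃    
        ┃                              ┃    
        ┗━━━━━━━━━━━━━━━━━━━━━━━━━━━━━━┛    
                                            
                                            
                                            
                                            
                                            
                                            


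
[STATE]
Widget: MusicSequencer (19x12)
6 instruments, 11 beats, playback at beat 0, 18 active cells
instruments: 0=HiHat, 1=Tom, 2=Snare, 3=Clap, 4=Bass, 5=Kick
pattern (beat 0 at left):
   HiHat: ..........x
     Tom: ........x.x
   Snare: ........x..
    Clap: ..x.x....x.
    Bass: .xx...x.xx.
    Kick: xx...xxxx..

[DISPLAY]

      ▼1234567890  
 HiHat··········█  
   Tom········█·█  
 Snare········█··  
  Clap··█·█····█·  
  Bass·██···█·██·  
  Kick██···████··  
                   
                   
                   
                   
                   


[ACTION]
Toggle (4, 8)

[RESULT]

      ▼1234567890  
 HiHat··········█  
   Tom········█·█  
 Snare········█··  
  Clap··█·█····█·  
  Bass·██···█··█·  
  Kick██···████··  
                   
                   
                   
                   
                   


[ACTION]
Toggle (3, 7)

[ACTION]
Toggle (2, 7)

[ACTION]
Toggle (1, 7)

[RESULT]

      ▼1234567890  
 HiHat··········█  
   Tom·······██·█  
 Snare·······██··  
  Clap··█·█··█·█·  
  Bass·██···█··█·  
  Kick██···████··  
                   
                   
                   
                   
                   


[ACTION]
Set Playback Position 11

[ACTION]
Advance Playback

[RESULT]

      0▼234567890  
 HiHat··········█  
   Tom·······██·█  
 Snare·······██··  
  Clap··█·█··█·█·  
  Bass·██···█··█·  
  Kick██···████··  
                   
                   
                   
                   
                   


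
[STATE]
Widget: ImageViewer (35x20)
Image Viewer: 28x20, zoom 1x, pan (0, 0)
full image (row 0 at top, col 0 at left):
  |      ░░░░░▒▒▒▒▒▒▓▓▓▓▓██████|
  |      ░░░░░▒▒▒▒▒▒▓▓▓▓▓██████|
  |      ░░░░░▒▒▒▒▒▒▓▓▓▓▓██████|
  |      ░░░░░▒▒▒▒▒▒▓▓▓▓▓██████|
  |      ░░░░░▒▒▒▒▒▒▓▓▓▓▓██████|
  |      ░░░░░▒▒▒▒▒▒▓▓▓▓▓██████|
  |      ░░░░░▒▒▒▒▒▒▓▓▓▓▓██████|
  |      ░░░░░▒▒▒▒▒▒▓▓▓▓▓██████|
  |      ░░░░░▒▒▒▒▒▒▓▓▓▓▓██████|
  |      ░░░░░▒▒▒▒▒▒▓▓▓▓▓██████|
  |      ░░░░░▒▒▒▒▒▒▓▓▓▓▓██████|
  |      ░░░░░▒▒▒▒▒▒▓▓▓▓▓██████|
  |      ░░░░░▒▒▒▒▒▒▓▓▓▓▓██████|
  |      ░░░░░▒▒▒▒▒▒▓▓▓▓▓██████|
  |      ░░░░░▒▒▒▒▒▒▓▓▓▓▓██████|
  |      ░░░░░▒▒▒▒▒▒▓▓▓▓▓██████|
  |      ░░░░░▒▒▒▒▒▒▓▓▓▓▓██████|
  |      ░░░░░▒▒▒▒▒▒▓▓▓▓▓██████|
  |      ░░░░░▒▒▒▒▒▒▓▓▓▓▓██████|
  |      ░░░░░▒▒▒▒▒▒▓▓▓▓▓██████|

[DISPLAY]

      ░░░░░▒▒▒▒▒▒▓▓▓▓▓██████       
      ░░░░░▒▒▒▒▒▒▓▓▓▓▓██████       
      ░░░░░▒▒▒▒▒▒▓▓▓▓▓██████       
      ░░░░░▒▒▒▒▒▒▓▓▓▓▓██████       
      ░░░░░▒▒▒▒▒▒▓▓▓▓▓██████       
      ░░░░░▒▒▒▒▒▒▓▓▓▓▓██████       
      ░░░░░▒▒▒▒▒▒▓▓▓▓▓██████       
      ░░░░░▒▒▒▒▒▒▓▓▓▓▓██████       
      ░░░░░▒▒▒▒▒▒▓▓▓▓▓██████       
      ░░░░░▒▒▒▒▒▒▓▓▓▓▓██████       
      ░░░░░▒▒▒▒▒▒▓▓▓▓▓██████       
      ░░░░░▒▒▒▒▒▒▓▓▓▓▓██████       
      ░░░░░▒▒▒▒▒▒▓▓▓▓▓██████       
      ░░░░░▒▒▒▒▒▒▓▓▓▓▓██████       
      ░░░░░▒▒▒▒▒▒▓▓▓▓▓██████       
      ░░░░░▒▒▒▒▒▒▓▓▓▓▓██████       
      ░░░░░▒▒▒▒▒▒▓▓▓▓▓██████       
      ░░░░░▒▒▒▒▒▒▓▓▓▓▓██████       
      ░░░░░▒▒▒▒▒▒▓▓▓▓▓██████       
      ░░░░░▒▒▒▒▒▒▓▓▓▓▓██████       


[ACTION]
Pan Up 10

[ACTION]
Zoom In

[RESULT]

            ░░░░░░░░░░▒▒▒▒▒▒▒▒▒▒▒▒▓
            ░░░░░░░░░░▒▒▒▒▒▒▒▒▒▒▒▒▓
            ░░░░░░░░░░▒▒▒▒▒▒▒▒▒▒▒▒▓
            ░░░░░░░░░░▒▒▒▒▒▒▒▒▒▒▒▒▓
            ░░░░░░░░░░▒▒▒▒▒▒▒▒▒▒▒▒▓
            ░░░░░░░░░░▒▒▒▒▒▒▒▒▒▒▒▒▓
            ░░░░░░░░░░▒▒▒▒▒▒▒▒▒▒▒▒▓
            ░░░░░░░░░░▒▒▒▒▒▒▒▒▒▒▒▒▓
            ░░░░░░░░░░▒▒▒▒▒▒▒▒▒▒▒▒▓
            ░░░░░░░░░░▒▒▒▒▒▒▒▒▒▒▒▒▓
            ░░░░░░░░░░▒▒▒▒▒▒▒▒▒▒▒▒▓
            ░░░░░░░░░░▒▒▒▒▒▒▒▒▒▒▒▒▓
            ░░░░░░░░░░▒▒▒▒▒▒▒▒▒▒▒▒▓
            ░░░░░░░░░░▒▒▒▒▒▒▒▒▒▒▒▒▓
            ░░░░░░░░░░▒▒▒▒▒▒▒▒▒▒▒▒▓
            ░░░░░░░░░░▒▒▒▒▒▒▒▒▒▒▒▒▓
            ░░░░░░░░░░▒▒▒▒▒▒▒▒▒▒▒▒▓
            ░░░░░░░░░░▒▒▒▒▒▒▒▒▒▒▒▒▓
            ░░░░░░░░░░▒▒▒▒▒▒▒▒▒▒▒▒▓
            ░░░░░░░░░░▒▒▒▒▒▒▒▒▒▒▒▒▓


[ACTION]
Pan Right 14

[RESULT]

░░░░░░░░▒▒▒▒▒▒▒▒▒▒▒▒▓▓▓▓▓▓▓▓▓▓█████
░░░░░░░░▒▒▒▒▒▒▒▒▒▒▒▒▓▓▓▓▓▓▓▓▓▓█████
░░░░░░░░▒▒▒▒▒▒▒▒▒▒▒▒▓▓▓▓▓▓▓▓▓▓█████
░░░░░░░░▒▒▒▒▒▒▒▒▒▒▒▒▓▓▓▓▓▓▓▓▓▓█████
░░░░░░░░▒▒▒▒▒▒▒▒▒▒▒▒▓▓▓▓▓▓▓▓▓▓█████
░░░░░░░░▒▒▒▒▒▒▒▒▒▒▒▒▓▓▓▓▓▓▓▓▓▓█████
░░░░░░░░▒▒▒▒▒▒▒▒▒▒▒▒▓▓▓▓▓▓▓▓▓▓█████
░░░░░░░░▒▒▒▒▒▒▒▒▒▒▒▒▓▓▓▓▓▓▓▓▓▓█████
░░░░░░░░▒▒▒▒▒▒▒▒▒▒▒▒▓▓▓▓▓▓▓▓▓▓█████
░░░░░░░░▒▒▒▒▒▒▒▒▒▒▒▒▓▓▓▓▓▓▓▓▓▓█████
░░░░░░░░▒▒▒▒▒▒▒▒▒▒▒▒▓▓▓▓▓▓▓▓▓▓█████
░░░░░░░░▒▒▒▒▒▒▒▒▒▒▒▒▓▓▓▓▓▓▓▓▓▓█████
░░░░░░░░▒▒▒▒▒▒▒▒▒▒▒▒▓▓▓▓▓▓▓▓▓▓█████
░░░░░░░░▒▒▒▒▒▒▒▒▒▒▒▒▓▓▓▓▓▓▓▓▓▓█████
░░░░░░░░▒▒▒▒▒▒▒▒▒▒▒▒▓▓▓▓▓▓▓▓▓▓█████
░░░░░░░░▒▒▒▒▒▒▒▒▒▒▒▒▓▓▓▓▓▓▓▓▓▓█████
░░░░░░░░▒▒▒▒▒▒▒▒▒▒▒▒▓▓▓▓▓▓▓▓▓▓█████
░░░░░░░░▒▒▒▒▒▒▒▒▒▒▒▒▓▓▓▓▓▓▓▓▓▓█████
░░░░░░░░▒▒▒▒▒▒▒▒▒▒▒▒▓▓▓▓▓▓▓▓▓▓█████
░░░░░░░░▒▒▒▒▒▒▒▒▒▒▒▒▓▓▓▓▓▓▓▓▓▓█████


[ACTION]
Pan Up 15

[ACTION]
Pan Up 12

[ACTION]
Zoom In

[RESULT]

    ░░░░░░░░░░░░░░░▒▒▒▒▒▒▒▒▒▒▒▒▒▒▒▒
    ░░░░░░░░░░░░░░░▒▒▒▒▒▒▒▒▒▒▒▒▒▒▒▒
    ░░░░░░░░░░░░░░░▒▒▒▒▒▒▒▒▒▒▒▒▒▒▒▒
    ░░░░░░░░░░░░░░░▒▒▒▒▒▒▒▒▒▒▒▒▒▒▒▒
    ░░░░░░░░░░░░░░░▒▒▒▒▒▒▒▒▒▒▒▒▒▒▒▒
    ░░░░░░░░░░░░░░░▒▒▒▒▒▒▒▒▒▒▒▒▒▒▒▒
    ░░░░░░░░░░░░░░░▒▒▒▒▒▒▒▒▒▒▒▒▒▒▒▒
    ░░░░░░░░░░░░░░░▒▒▒▒▒▒▒▒▒▒▒▒▒▒▒▒
    ░░░░░░░░░░░░░░░▒▒▒▒▒▒▒▒▒▒▒▒▒▒▒▒
    ░░░░░░░░░░░░░░░▒▒▒▒▒▒▒▒▒▒▒▒▒▒▒▒
    ░░░░░░░░░░░░░░░▒▒▒▒▒▒▒▒▒▒▒▒▒▒▒▒
    ░░░░░░░░░░░░░░░▒▒▒▒▒▒▒▒▒▒▒▒▒▒▒▒
    ░░░░░░░░░░░░░░░▒▒▒▒▒▒▒▒▒▒▒▒▒▒▒▒
    ░░░░░░░░░░░░░░░▒▒▒▒▒▒▒▒▒▒▒▒▒▒▒▒
    ░░░░░░░░░░░░░░░▒▒▒▒▒▒▒▒▒▒▒▒▒▒▒▒
    ░░░░░░░░░░░░░░░▒▒▒▒▒▒▒▒▒▒▒▒▒▒▒▒
    ░░░░░░░░░░░░░░░▒▒▒▒▒▒▒▒▒▒▒▒▒▒▒▒
    ░░░░░░░░░░░░░░░▒▒▒▒▒▒▒▒▒▒▒▒▒▒▒▒
    ░░░░░░░░░░░░░░░▒▒▒▒▒▒▒▒▒▒▒▒▒▒▒▒
    ░░░░░░░░░░░░░░░▒▒▒▒▒▒▒▒▒▒▒▒▒▒▒▒
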